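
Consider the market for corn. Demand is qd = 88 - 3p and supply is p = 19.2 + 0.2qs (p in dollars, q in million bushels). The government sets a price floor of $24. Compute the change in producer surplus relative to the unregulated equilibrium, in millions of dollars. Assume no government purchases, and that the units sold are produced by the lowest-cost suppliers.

Rearranging supply gives qs = 5p - 96. Setting quantity demanded equal to quantity supplied, 88 - 3p = 5p - 96, gives p* = 23 and q* = 19.
Because the floor (24) lies above the market-clearing price, it is binding.
At p = 24: qd = 88 - 3·24 = 16 and qs = 5·24 - 96 = 24.
Producer surplus without the control is ½ · (23 - 19.2) · 19 = 36.1.
With the floor, 16 units are sold at 24. The supply price at q = 16 is 22.4, so PS = ½ · [(24 - 19.2) + (24 - 22.4)] · 16 = 51.2.
Change in producer surplus = 51.2 - 36.1 = 15.1.

15.1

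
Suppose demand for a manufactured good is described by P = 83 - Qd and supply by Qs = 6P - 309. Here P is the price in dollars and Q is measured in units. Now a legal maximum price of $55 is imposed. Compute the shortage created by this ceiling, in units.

7

Rearranging demand gives Qd = 83 - P. Without the control the market clears where 83 - P = 6P - 309, i.e. P* = 56 and Q* = 27.
Because the ceiling (55) lies below the market-clearing price, it is binding.
At P = 55: Qd = 83 - 55 = 28 and Qs = 6·55 - 309 = 21.
Shortage = Qd - Qs = 28 - 21 = 7.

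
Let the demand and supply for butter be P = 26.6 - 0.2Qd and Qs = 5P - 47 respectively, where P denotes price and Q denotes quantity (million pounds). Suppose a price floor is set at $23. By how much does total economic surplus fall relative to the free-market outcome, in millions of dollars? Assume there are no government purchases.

125

Rearranging demand gives Qd = 133 - 5P. Setting quantity demanded equal to quantity supplied, 133 - 5P = 5P - 47, gives P* = 18 and Q* = 43.
Because the floor (23) lies above the market-clearing price, it is binding.
At P = 23: Qd = 133 - 5·23 = 18 and Qs = 5·23 - 47 = 68.
Quantity traded falls to 18. At Q = 18 the demand price is (133 - 18)/5 = 23 and the supply price is (47 + 18)/5 = 13.
Deadweight loss = ½ · (23 - 13) · (43 - 18) = ½ · 10 · 25 = 125.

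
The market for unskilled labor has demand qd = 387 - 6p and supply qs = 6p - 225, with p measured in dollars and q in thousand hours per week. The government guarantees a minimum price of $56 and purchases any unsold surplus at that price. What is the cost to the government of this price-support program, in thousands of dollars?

3360

Setting quantity demanded equal to quantity supplied, 387 - 6p = 6p - 225, gives p* = 51 and q* = 81.
The floor of 56 is above the equilibrium price 51, so it binds.
At p = 56: qd = 387 - 6·56 = 51 and qs = 6·56 - 225 = 111.
Surplus = qs - qd = 60.
Government expenditure = surplus × support price = 60 × 56 = 3360.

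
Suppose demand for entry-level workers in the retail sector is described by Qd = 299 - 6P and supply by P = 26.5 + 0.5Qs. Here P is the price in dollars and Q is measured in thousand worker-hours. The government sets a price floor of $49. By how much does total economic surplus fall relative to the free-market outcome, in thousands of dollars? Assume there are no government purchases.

300

Rearranging supply gives Qs = 2P - 53. Equilibrium: 299 - 6P = 2P - 53, so 352 = 8P and P* = 44, Q* = 35.
The floor of 49 is above the equilibrium price 44, so it binds.
At P = 49: Qd = 299 - 6·49 = 5 and Qs = 2·49 - 53 = 45.
Quantity traded falls to 5. At Q = 5 the demand price is (299 - 5)/6 = 49 and the supply price is (53 + 5)/2 = 29.
Deadweight loss = ½ · (49 - 29) · (35 - 5) = ½ · 20 · 30 = 300.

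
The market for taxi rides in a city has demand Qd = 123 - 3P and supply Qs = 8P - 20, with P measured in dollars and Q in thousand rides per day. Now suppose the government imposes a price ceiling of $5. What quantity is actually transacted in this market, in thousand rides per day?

20

Equilibrium: 123 - 3P = 8P - 20, so 143 = 11P and P* = 13, Q* = 84.
Since 5 < 13, the ceiling is binding.
At P = 5: Qd = 123 - 3·5 = 108 and Qs = 8·5 - 20 = 20.
The quantity actually transacted is the short side, supply: 20.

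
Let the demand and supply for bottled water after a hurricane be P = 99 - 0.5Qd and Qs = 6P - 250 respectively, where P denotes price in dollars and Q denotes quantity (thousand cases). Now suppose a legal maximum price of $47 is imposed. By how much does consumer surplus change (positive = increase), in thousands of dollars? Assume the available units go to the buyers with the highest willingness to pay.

Rearranging demand gives Qd = 198 - 2P. Setting quantity demanded equal to quantity supplied, 198 - 2P = 6P - 250, gives P* = 56 and Q* = 86.
Since 47 < 56, the ceiling is binding.
At P = 47: Qd = 198 - 2·47 = 104 and Qs = 6·47 - 250 = 32.
Consumer surplus without the control is ½ · (99 - 56) · 86 = 1849.
With the ceiling, 32 units are sold at 47 (assume they go to the highest-value buyers). The demand price at Q = 32 is 83, so CS = ½ · [(99 - 47) + (83 - 47)] · 32 = 1408.
Change in consumer surplus = 1408 - 1849 = -441.

-441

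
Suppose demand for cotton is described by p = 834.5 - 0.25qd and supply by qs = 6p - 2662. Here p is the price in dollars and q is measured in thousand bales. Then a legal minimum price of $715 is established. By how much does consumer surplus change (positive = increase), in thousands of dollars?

-81420

Rearranging demand gives qd = 3338 - 4p. Without the control the market clears where 3338 - 4p = 6p - 2662, i.e. p* = 600 and q* = 938.
Since 715 > 600, the floor is binding.
At p = 715: qd = 3338 - 4·715 = 478 and qs = 6·715 - 2662 = 1628.
Consumer surplus without the control is ½ · (834.5 - 600) · 938 = 109980.5.
With the floor, consumers buy 478 units at 715, so CS = ½ · (834.5 - 715) · 478 = 28560.5.
Change in consumer surplus = 28560.5 - 109980.5 = -81420.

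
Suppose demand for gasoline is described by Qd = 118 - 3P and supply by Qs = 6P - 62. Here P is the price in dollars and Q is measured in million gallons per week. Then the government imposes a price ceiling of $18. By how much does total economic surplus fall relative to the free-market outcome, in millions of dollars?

36

In a free market, 118 - 3P = 6P - 62 gives the equilibrium P* = 20, Q* = 58.
Because the ceiling (18) lies below the market-clearing price, it is binding.
At P = 18: Qd = 118 - 3·18 = 64 and Qs = 6·18 - 62 = 46.
Quantity traded falls to 46. At Q = 46 the demand price is (118 - 46)/3 = 24 and the supply price is (62 + 46)/6 = 18.
Deadweight loss = ½ · (24 - 18) · (58 - 46) = ½ · 6 · 12 = 36.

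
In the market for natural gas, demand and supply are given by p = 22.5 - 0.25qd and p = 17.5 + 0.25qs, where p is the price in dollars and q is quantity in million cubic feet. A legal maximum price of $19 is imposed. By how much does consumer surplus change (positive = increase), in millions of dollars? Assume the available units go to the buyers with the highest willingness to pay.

Rearranging demand gives qd = 90 - 4p; rearranging supply gives qs = 4p - 70. In a free market, 90 - 4p = 4p - 70 gives the equilibrium p* = 20, q* = 10.
Because the ceiling (19) lies below the market-clearing price, it is binding.
At p = 19: qd = 90 - 4·19 = 14 and qs = 4·19 - 70 = 6.
Consumer surplus without the control is ½ · (22.5 - 20) · 10 = 12.5.
With the ceiling, 6 units are sold at 19 (assume they go to the highest-value buyers). The demand price at q = 6 is 21, so CS = ½ · [(22.5 - 19) + (21 - 19)] · 6 = 16.5.
Change in consumer surplus = 16.5 - 12.5 = 4.

4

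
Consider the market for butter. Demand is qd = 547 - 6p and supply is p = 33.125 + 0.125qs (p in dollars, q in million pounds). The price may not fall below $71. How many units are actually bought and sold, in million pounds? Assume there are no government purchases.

121

Rearranging supply gives qs = 8p - 265. Setting quantity demanded equal to quantity supplied, 547 - 6p = 8p - 265, gives p* = 58 and q* = 199.
Since 71 > 58, the floor is binding.
At p = 71: qd = 547 - 6·71 = 121 and qs = 8·71 - 265 = 303.
The quantity actually transacted is the short side, demand: 121.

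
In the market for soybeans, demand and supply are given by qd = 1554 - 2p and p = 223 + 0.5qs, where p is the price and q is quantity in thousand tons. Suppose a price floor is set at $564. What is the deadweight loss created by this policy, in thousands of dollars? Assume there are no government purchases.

Rearranging supply gives qs = 2p - 446. Equilibrium: 1554 - 2p = 2p - 446, so 2000 = 4p and p* = 500, q* = 554.
Because the floor (564) lies above the market-clearing price, it is binding.
At p = 564: qd = 1554 - 2·564 = 426 and qs = 2·564 - 446 = 682.
Quantity traded falls to 426. At q = 426 the demand price is (1554 - 426)/2 = 564 and the supply price is (446 + 426)/2 = 436.
Deadweight loss = ½ · (564 - 436) · (554 - 426) = ½ · 128 · 128 = 8192.

8192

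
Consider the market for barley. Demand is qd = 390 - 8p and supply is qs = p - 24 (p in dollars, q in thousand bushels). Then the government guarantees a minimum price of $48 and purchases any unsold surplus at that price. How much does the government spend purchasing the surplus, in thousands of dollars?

864

Without the control the market clears where 390 - 8p = p - 24, i.e. p* = 46 and q* = 22.
Since 48 > 46, the floor is binding.
At p = 48: qd = 390 - 8·48 = 6 and qs = 48 - 24 = 24.
Surplus = qs - qd = 18.
Government expenditure = surplus × support price = 18 × 48 = 864.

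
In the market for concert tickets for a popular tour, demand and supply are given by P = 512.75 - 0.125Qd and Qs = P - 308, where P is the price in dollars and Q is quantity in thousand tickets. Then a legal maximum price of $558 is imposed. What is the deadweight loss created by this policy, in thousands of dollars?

0

Rearranging demand gives Qd = 4102 - 8P. Setting quantity demanded equal to quantity supplied, 4102 - 8P = P - 308, gives P* = 490 and Q* = 182.
The ceiling of 558 is above the equilibrium price 490, so it is not binding; the market clears at P* = 490, Q* = 182.
Since the control does not bind, no trades are prevented and deadweight loss is zero.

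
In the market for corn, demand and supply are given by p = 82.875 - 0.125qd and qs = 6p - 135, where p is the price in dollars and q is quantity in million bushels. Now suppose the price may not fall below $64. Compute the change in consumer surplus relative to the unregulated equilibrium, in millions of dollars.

-1253

Rearranging demand gives qd = 663 - 8p. Without the control the market clears where 663 - 8p = 6p - 135, i.e. p* = 57 and q* = 207.
Since 64 > 57, the floor is binding.
At p = 64: qd = 663 - 8·64 = 151 and qs = 6·64 - 135 = 249.
Consumer surplus without the control is ½ · (82.875 - 57) · 207 = 2678.0625.
With the floor, consumers buy 151 units at 64, so CS = ½ · (82.875 - 64) · 151 = 1425.0625.
Change in consumer surplus = 1425.0625 - 2678.0625 = -1253.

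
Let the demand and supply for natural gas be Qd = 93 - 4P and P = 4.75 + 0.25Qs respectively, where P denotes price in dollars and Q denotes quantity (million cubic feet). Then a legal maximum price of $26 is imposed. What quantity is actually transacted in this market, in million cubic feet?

37

Rearranging supply gives Qs = 4P - 19. Equilibrium: 93 - 4P = 4P - 19, so 112 = 8P and P* = 14, Q* = 37.
Since 26 is above P* = 14, the ceiling does not bind and the free-market outcome prevails.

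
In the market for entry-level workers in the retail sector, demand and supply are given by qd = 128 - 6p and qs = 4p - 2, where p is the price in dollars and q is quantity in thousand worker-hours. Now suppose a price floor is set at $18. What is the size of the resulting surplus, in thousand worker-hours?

Without the control the market clears where 128 - 6p = 4p - 2, i.e. p* = 13 and q* = 50.
Since 18 > 13, the floor is binding.
At p = 18: qd = 128 - 6·18 = 20 and qs = 4·18 - 2 = 70.
Surplus = qs - qd = 70 - 20 = 50.

50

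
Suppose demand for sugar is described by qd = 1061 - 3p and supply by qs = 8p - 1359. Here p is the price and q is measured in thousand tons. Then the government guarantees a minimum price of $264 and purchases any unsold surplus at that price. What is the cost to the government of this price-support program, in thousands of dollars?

127776

In a free market, 1061 - 3p = 8p - 1359 gives the equilibrium p* = 220, q* = 401.
Because the floor (264) lies above the market-clearing price, it is binding.
At p = 264: qd = 1061 - 3·264 = 269 and qs = 8·264 - 1359 = 753.
Surplus = qs - qd = 484.
Government expenditure = surplus × support price = 484 × 264 = 127776.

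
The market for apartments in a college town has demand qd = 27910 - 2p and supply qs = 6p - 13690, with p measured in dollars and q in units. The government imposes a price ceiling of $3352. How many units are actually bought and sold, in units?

Setting quantity demanded equal to quantity supplied, 27910 - 2p = 6p - 13690, gives p* = 5200 and q* = 17510.
Because the ceiling (3352) lies below the market-clearing price, it is binding.
At p = 3352: qd = 27910 - 2·3352 = 21206 and qs = 6·3352 - 13690 = 6422.
The quantity actually transacted is the short side, supply: 6422.

6422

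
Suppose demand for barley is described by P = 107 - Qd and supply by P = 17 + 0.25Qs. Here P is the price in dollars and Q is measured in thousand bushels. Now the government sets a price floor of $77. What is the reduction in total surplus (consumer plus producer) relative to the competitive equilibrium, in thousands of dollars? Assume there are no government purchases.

1102.5

Rearranging demand gives Qd = 107 - P; rearranging supply gives Qs = 4P - 68. Setting quantity demanded equal to quantity supplied, 107 - P = 4P - 68, gives P* = 35 and Q* = 72.
Because the floor (77) lies above the market-clearing price, it is binding.
At P = 77: Qd = 107 - 77 = 30 and Qs = 4·77 - 68 = 240.
Quantity traded falls to 30. At Q = 30 the demand price is 107 - 30 = 77 and the supply price is (68 + 30)/4 = 24.5.
Deadweight loss = ½ · (77 - 24.5) · (72 - 30) = ½ · 52.5 · 42 = 1102.5.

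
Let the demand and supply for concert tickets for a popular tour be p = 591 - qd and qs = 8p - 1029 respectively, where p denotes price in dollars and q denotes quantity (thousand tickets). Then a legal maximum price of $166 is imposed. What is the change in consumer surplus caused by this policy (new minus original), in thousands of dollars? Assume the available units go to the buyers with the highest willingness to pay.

Rearranging demand gives qd = 591 - p. Without the control the market clears where 591 - p = 8p - 1029, i.e. p* = 180 and q* = 411.
Since 166 < 180, the ceiling is binding.
At p = 166: qd = 591 - 166 = 425 and qs = 8·166 - 1029 = 299.
Consumer surplus without the control is ½ · (591 - 180) · 411 = 84460.5.
With the ceiling, 299 units are sold at 166 (assume they go to the highest-value buyers). The demand price at q = 299 is 292, so CS = ½ · [(591 - 166) + (292 - 166)] · 299 = 82374.5.
Change in consumer surplus = 82374.5 - 84460.5 = -2086.

-2086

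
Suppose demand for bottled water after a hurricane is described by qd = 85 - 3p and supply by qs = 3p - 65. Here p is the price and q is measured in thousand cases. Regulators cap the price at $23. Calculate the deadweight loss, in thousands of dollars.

12

In a free market, 85 - 3p = 3p - 65 gives the equilibrium p* = 25, q* = 10.
Because the ceiling (23) lies below the market-clearing price, it is binding.
At p = 23: qd = 85 - 3·23 = 16 and qs = 3·23 - 65 = 4.
Quantity traded falls to 4. At q = 4 the demand price is (85 - 4)/3 = 27 and the supply price is (65 + 4)/3 = 23.
Deadweight loss = ½ · (27 - 23) · (10 - 4) = ½ · 4 · 6 = 12.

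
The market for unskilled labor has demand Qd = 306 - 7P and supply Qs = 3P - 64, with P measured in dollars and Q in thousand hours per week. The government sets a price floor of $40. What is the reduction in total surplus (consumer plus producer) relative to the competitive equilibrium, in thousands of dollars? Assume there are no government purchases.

105

Without the control the market clears where 306 - 7P = 3P - 64, i.e. P* = 37 and Q* = 47.
The floor of 40 is above the equilibrium price 37, so it binds.
At P = 40: Qd = 306 - 7·40 = 26 and Qs = 3·40 - 64 = 56.
Quantity traded falls to 26. At Q = 26 the demand price is (306 - 26)/7 = 40 and the supply price is (64 + 26)/3 = 30.
Deadweight loss = ½ · (40 - 30) · (47 - 26) = ½ · 10 · 21 = 105.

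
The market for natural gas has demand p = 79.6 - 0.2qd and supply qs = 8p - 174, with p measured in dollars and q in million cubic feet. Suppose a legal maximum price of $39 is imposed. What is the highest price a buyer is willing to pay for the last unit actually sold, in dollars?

Rearranging demand gives qd = 398 - 5p. Setting quantity demanded equal to quantity supplied, 398 - 5p = 8p - 174, gives p* = 44 and q* = 178.
Since 39 < 44, the ceiling is binding.
At p = 39: qd = 398 - 5·39 = 203 and qs = 8·39 - 174 = 138.
Only 138 units reach the market. On the demand curve, the marginal buyer's willingness to pay at q = 138 is (398 - 138)/5 = 52.

52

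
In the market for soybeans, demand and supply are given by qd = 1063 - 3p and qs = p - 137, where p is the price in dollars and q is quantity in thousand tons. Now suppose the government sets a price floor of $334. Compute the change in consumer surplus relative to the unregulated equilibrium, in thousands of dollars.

Setting quantity demanded equal to quantity supplied, 1063 - 3p = p - 137, gives p* = 300 and q* = 163.
Since 334 > 300, the floor is binding.
At p = 334: qd = 1063 - 3·334 = 61 and qs = 334 - 137 = 197.
Consumer surplus without the control is ½ · (1063/3 - 300) · 163 = 26569/6.
With the floor, consumers buy 61 units at 334, so CS = ½ · (1063/3 - 334) · 61 = 3721/6.
Change in consumer surplus = 3721/6 - 26569/6 = -3808.

-3808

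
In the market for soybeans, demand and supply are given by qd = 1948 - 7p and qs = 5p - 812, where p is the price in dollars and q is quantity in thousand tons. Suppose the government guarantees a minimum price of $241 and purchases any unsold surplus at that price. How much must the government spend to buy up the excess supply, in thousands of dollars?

31812

Without the control the market clears where 1948 - 7p = 5p - 812, i.e. p* = 230 and q* = 338.
Since 241 > 230, the floor is binding.
At p = 241: qd = 1948 - 7·241 = 261 and qs = 5·241 - 812 = 393.
Surplus = qs - qd = 132.
Government expenditure = surplus × support price = 132 × 241 = 31812.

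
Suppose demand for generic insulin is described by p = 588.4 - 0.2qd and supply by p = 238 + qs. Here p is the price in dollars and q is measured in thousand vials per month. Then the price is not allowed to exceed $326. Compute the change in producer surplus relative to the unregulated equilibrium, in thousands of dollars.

-38760

Rearranging demand gives qd = 2942 - 5p; rearranging supply gives qs = p - 238. Setting quantity demanded equal to quantity supplied, 2942 - 5p = p - 238, gives p* = 530 and q* = 292.
Because the ceiling (326) lies below the market-clearing price, it is binding.
At p = 326: qd = 2942 - 5·326 = 1312 and qs = 326 - 238 = 88.
Producer surplus without the control is ½ · (530 - 238) · 292 = 42632.
With the ceiling, producers sell 88 units at 326, so PS = ½ · (326 - 238) · 88 = 3872.
Change in producer surplus = 3872 - 42632 = -38760.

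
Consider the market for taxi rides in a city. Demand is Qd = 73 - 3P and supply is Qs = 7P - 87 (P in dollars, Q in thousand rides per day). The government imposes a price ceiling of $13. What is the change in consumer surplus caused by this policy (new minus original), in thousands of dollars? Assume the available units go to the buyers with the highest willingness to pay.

Equilibrium: 73 - 3P = 7P - 87, so 160 = 10P and P* = 16, Q* = 25.
The ceiling of 13 is below the equilibrium price 16, so it binds.
At P = 13: Qd = 73 - 3·13 = 34 and Qs = 7·13 - 87 = 4.
Consumer surplus without the control is ½ · (73/3 - 16) · 25 = 625/6.
With the ceiling, 4 units are sold at 13 (assume they go to the highest-value buyers). The demand price at Q = 4 is 23, so CS = ½ · [(73/3 - 13) + (23 - 13)] · 4 = 128/3.
Change in consumer surplus = 128/3 - 625/6 = -61.5.

-61.5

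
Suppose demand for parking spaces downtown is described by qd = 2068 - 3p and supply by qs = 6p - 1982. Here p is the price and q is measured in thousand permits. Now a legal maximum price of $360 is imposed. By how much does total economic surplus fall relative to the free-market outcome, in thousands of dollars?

72900

Without the control the market clears where 2068 - 3p = 6p - 1982, i.e. p* = 450 and q* = 718.
The ceiling of 360 is below the equilibrium price 450, so it binds.
At p = 360: qd = 2068 - 3·360 = 988 and qs = 6·360 - 1982 = 178.
Quantity traded falls to 178. At q = 178 the demand price is (2068 - 178)/3 = 630 and the supply price is (1982 + 178)/6 = 360.
Deadweight loss = ½ · (630 - 360) · (718 - 178) = ½ · 270 · 540 = 72900.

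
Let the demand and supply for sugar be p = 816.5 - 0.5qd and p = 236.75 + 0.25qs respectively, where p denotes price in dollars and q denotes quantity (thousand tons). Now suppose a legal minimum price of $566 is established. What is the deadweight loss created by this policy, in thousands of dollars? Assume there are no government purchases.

27744

Rearranging demand gives qd = 1633 - 2p; rearranging supply gives qs = 4p - 947. Setting quantity demanded equal to quantity supplied, 1633 - 2p = 4p - 947, gives p* = 430 and q* = 773.
Since 566 > 430, the floor is binding.
At p = 566: qd = 1633 - 2·566 = 501 and qs = 4·566 - 947 = 1317.
Quantity traded falls to 501. At q = 501 the demand price is (1633 - 501)/2 = 566 and the supply price is (947 + 501)/4 = 362.
Deadweight loss = ½ · (566 - 362) · (773 - 501) = ½ · 204 · 272 = 27744.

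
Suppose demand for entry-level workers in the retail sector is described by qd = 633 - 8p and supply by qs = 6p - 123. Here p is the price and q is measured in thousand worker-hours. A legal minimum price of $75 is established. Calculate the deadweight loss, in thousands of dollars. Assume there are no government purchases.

4116

In a free market, 633 - 8p = 6p - 123 gives the equilibrium p* = 54, q* = 201.
Because the floor (75) lies above the market-clearing price, it is binding.
At p = 75: qd = 633 - 8·75 = 33 and qs = 6·75 - 123 = 327.
Quantity traded falls to 33. At q = 33 the demand price is (633 - 33)/8 = 75 and the supply price is (123 + 33)/6 = 26.
Deadweight loss = ½ · (75 - 26) · (201 - 33) = ½ · 49 · 168 = 4116.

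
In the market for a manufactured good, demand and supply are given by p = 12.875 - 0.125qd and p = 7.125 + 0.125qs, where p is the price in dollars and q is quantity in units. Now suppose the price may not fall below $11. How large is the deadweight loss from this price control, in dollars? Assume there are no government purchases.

Rearranging demand gives qd = 103 - 8p; rearranging supply gives qs = 8p - 57. Setting quantity demanded equal to quantity supplied, 103 - 8p = 8p - 57, gives p* = 10 and q* = 23.
The floor of 11 is above the equilibrium price 10, so it binds.
At p = 11: qd = 103 - 8·11 = 15 and qs = 8·11 - 57 = 31.
Quantity traded falls to 15. At q = 15 the demand price is (103 - 15)/8 = 11 and the supply price is (57 + 15)/8 = 9.
Deadweight loss = ½ · (11 - 9) · (23 - 15) = ½ · 2 · 8 = 8.

8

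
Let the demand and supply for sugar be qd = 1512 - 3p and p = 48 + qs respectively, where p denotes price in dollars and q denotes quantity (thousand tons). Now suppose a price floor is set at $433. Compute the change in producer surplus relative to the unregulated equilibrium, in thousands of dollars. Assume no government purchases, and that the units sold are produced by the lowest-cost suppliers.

Rearranging supply gives qs = p - 48. In a free market, 1512 - 3p = p - 48 gives the equilibrium p* = 390, q* = 342.
The floor of 433 is above the equilibrium price 390, so it binds.
At p = 433: qd = 1512 - 3·433 = 213 and qs = 433 - 48 = 385.
Producer surplus without the control is ½ · (390 - 48) · 342 = 58482.
With the floor, 213 units are sold at 433. The supply price at q = 213 is 261, so PS = ½ · [(433 - 48) + (433 - 261)] · 213 = 59320.5.
Change in producer surplus = 59320.5 - 58482 = 838.5.

838.5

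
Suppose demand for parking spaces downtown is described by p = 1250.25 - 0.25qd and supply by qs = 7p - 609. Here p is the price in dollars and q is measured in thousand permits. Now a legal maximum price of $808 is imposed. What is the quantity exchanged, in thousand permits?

2961

Rearranging demand gives qd = 5001 - 4p. Equilibrium: 5001 - 4p = 7p - 609, so 5610 = 11p and p* = 510, q* = 2961.
Since 808 is above p* = 510, the ceiling does not bind and the free-market outcome prevails.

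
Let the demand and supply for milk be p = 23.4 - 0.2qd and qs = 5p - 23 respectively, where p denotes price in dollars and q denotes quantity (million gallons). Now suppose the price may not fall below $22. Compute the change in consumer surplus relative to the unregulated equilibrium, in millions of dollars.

-216

Rearranging demand gives qd = 117 - 5p. Equilibrium: 117 - 5p = 5p - 23, so 140 = 10p and p* = 14, q* = 47.
The floor of 22 is above the equilibrium price 14, so it binds.
At p = 22: qd = 117 - 5·22 = 7 and qs = 5·22 - 23 = 87.
Consumer surplus without the control is ½ · (23.4 - 14) · 47 = 220.9.
With the floor, consumers buy 7 units at 22, so CS = ½ · (23.4 - 22) · 7 = 4.9.
Change in consumer surplus = 4.9 - 220.9 = -216.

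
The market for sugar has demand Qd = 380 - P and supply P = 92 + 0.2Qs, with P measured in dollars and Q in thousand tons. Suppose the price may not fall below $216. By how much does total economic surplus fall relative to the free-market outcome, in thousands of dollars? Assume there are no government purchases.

Rearranging supply gives Qs = 5P - 460. Equilibrium: 380 - P = 5P - 460, so 840 = 6P and P* = 140, Q* = 240.
The floor of 216 is above the equilibrium price 140, so it binds.
At P = 216: Qd = 380 - 216 = 164 and Qs = 5·216 - 460 = 620.
Quantity traded falls to 164. At Q = 164 the demand price is 380 - 164 = 216 and the supply price is (460 + 164)/5 = 124.8.
Deadweight loss = ½ · (216 - 124.8) · (240 - 164) = ½ · 91.2 · 76 = 3465.6.

3465.6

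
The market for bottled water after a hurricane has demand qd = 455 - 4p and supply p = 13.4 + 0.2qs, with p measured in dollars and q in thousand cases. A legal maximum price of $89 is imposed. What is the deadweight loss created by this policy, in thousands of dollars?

0

Rearranging supply gives qs = 5p - 67. Without the control the market clears where 455 - 4p = 5p - 67, i.e. p* = 58 and q* = 223.
The ceiling of 89 is above the equilibrium price 58, so it is not binding; the market clears at p* = 58, q* = 223.
Since the control does not bind, no trades are prevented and deadweight loss is zero.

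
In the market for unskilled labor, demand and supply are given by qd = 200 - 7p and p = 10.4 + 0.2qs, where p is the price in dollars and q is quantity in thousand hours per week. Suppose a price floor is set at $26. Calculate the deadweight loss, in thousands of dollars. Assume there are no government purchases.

Rearranging supply gives qs = 5p - 52. Setting quantity demanded equal to quantity supplied, 200 - 7p = 5p - 52, gives p* = 21 and q* = 53.
Because the floor (26) lies above the market-clearing price, it is binding.
At p = 26: qd = 200 - 7·26 = 18 and qs = 5·26 - 52 = 78.
Quantity traded falls to 18. At q = 18 the demand price is (200 - 18)/7 = 26 and the supply price is (52 + 18)/5 = 14.
Deadweight loss = ½ · (26 - 14) · (53 - 18) = ½ · 12 · 35 = 210.

210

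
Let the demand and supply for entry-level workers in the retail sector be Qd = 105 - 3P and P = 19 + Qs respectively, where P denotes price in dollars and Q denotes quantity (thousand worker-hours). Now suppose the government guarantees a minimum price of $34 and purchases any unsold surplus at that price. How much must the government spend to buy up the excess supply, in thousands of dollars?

Rearranging supply gives Qs = P - 19. Equilibrium: 105 - 3P = P - 19, so 124 = 4P and P* = 31, Q* = 12.
The floor of 34 is above the equilibrium price 31, so it binds.
At P = 34: Qd = 105 - 3·34 = 3 and Qs = 34 - 19 = 15.
Surplus = Qs - Qd = 12.
Government expenditure = surplus × support price = 12 × 34 = 408.

408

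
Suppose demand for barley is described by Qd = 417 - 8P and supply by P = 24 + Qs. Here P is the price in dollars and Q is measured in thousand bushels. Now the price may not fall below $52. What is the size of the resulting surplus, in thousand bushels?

Rearranging supply gives Qs = P - 24. Setting quantity demanded equal to quantity supplied, 417 - 8P = P - 24, gives P* = 49 and Q* = 25.
The floor of 52 is above the equilibrium price 49, so it binds.
At P = 52: Qd = 417 - 8·52 = 1 and Qs = 52 - 24 = 28.
Surplus = Qs - Qd = 28 - 1 = 27.

27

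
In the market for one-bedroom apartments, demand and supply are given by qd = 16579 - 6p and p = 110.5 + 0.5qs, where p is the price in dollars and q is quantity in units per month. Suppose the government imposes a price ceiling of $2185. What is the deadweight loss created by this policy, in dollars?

0

Rearranging supply gives qs = 2p - 221. Setting quantity demanded equal to quantity supplied, 16579 - 6p = 2p - 221, gives p* = 2100 and q* = 3979.
Since 2185 is above p* = 2100, the ceiling does not bind and the free-market outcome prevails.
Since the control does not bind, no trades are prevented and deadweight loss is zero.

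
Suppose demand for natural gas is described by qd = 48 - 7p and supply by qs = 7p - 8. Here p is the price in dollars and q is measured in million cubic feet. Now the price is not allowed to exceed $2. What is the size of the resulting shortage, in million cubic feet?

Setting quantity demanded equal to quantity supplied, 48 - 7p = 7p - 8, gives p* = 4 and q* = 20.
Since 2 < 4, the ceiling is binding.
At p = 2: qd = 48 - 7·2 = 34 and qs = 7·2 - 8 = 6.
Shortage = qd - qs = 34 - 6 = 28.

28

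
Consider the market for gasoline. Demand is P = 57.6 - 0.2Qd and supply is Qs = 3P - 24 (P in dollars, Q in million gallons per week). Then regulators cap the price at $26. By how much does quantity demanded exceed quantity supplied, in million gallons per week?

104

Rearranging demand gives Qd = 288 - 5P. Equilibrium: 288 - 5P = 3P - 24, so 312 = 8P and P* = 39, Q* = 93.
The ceiling of 26 is below the equilibrium price 39, so it binds.
At P = 26: Qd = 288 - 5·26 = 158 and Qs = 3·26 - 24 = 54.
Shortage = Qd - Qs = 158 - 54 = 104.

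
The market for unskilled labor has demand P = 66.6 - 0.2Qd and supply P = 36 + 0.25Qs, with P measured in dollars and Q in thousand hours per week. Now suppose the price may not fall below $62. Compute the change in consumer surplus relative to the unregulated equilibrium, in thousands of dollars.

Rearranging demand gives Qd = 333 - 5P; rearranging supply gives Qs = 4P - 144. Equilibrium: 333 - 5P = 4P - 144, so 477 = 9P and P* = 53, Q* = 68.
Since 62 > 53, the floor is binding.
At P = 62: Qd = 333 - 5·62 = 23 and Qs = 4·62 - 144 = 104.
Consumer surplus without the control is ½ · (66.6 - 53) · 68 = 462.4.
With the floor, consumers buy 23 units at 62, so CS = ½ · (66.6 - 62) · 23 = 52.9.
Change in consumer surplus = 52.9 - 462.4 = -409.5.

-409.5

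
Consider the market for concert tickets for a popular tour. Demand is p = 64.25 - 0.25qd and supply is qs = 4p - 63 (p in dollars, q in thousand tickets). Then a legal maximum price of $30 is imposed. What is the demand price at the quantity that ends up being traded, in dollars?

Rearranging demand gives qd = 257 - 4p. Equilibrium: 257 - 4p = 4p - 63, so 320 = 8p and p* = 40, q* = 97.
The ceiling of 30 is below the equilibrium price 40, so it binds.
At p = 30: qd = 257 - 4·30 = 137 and qs = 4·30 - 63 = 57.
Only 57 units reach the market. On the demand curve, the marginal buyer's willingness to pay at q = 57 is (257 - 57)/4 = 50.

50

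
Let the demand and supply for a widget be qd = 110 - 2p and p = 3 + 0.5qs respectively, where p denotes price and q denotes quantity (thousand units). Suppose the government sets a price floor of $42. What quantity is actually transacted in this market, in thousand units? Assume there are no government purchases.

26

Rearranging supply gives qs = 2p - 6. Without the control the market clears where 110 - 2p = 2p - 6, i.e. p* = 29 and q* = 52.
Since 42 > 29, the floor is binding.
At p = 42: qd = 110 - 2·42 = 26 and qs = 2·42 - 6 = 78.
The quantity actually transacted is the short side, demand: 26.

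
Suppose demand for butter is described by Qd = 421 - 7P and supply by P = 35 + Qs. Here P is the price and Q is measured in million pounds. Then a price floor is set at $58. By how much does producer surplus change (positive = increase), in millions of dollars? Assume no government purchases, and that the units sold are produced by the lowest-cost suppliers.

-9.5

Rearranging supply gives Qs = P - 35. Equilibrium: 421 - 7P = P - 35, so 456 = 8P and P* = 57, Q* = 22.
Since 58 > 57, the floor is binding.
At P = 58: Qd = 421 - 7·58 = 15 and Qs = 58 - 35 = 23.
Producer surplus without the control is ½ · (57 - 35) · 22 = 242.
With the floor, 15 units are sold at 58. The supply price at Q = 15 is 50, so PS = ½ · [(58 - 35) + (58 - 50)] · 15 = 232.5.
Change in producer surplus = 232.5 - 242 = -9.5.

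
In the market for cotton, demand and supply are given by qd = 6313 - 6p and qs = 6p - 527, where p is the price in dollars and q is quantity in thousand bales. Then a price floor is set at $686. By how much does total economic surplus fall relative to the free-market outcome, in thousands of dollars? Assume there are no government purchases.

Equilibrium: 6313 - 6p = 6p - 527, so 6840 = 12p and p* = 570, q* = 2893.
The floor of 686 is above the equilibrium price 570, so it binds.
At p = 686: qd = 6313 - 6·686 = 2197 and qs = 6·686 - 527 = 3589.
Quantity traded falls to 2197. At q = 2197 the demand price is (6313 - 2197)/6 = 686 and the supply price is (527 + 2197)/6 = 454.
Deadweight loss = ½ · (686 - 454) · (2893 - 2197) = ½ · 232 · 696 = 80736.

80736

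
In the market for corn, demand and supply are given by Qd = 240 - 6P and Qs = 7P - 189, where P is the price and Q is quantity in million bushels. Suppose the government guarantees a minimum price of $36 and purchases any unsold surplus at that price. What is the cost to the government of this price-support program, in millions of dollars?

1404

Setting quantity demanded equal to quantity supplied, 240 - 6P = 7P - 189, gives P* = 33 and Q* = 42.
Since 36 > 33, the floor is binding.
At P = 36: Qd = 240 - 6·36 = 24 and Qs = 7·36 - 189 = 63.
Surplus = Qs - Qd = 39.
Government expenditure = surplus × support price = 39 × 36 = 1404.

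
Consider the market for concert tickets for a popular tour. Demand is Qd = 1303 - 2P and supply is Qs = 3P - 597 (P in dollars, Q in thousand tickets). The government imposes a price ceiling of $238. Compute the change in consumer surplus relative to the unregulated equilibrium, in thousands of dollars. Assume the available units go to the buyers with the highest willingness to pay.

-28755

Equilibrium: 1303 - 2P = 3P - 597, so 1900 = 5P and P* = 380, Q* = 543.
The ceiling of 238 is below the equilibrium price 380, so it binds.
At P = 238: Qd = 1303 - 2·238 = 827 and Qs = 3·238 - 597 = 117.
Consumer surplus without the control is ½ · (651.5 - 380) · 543 = 73712.25.
With the ceiling, 117 units are sold at 238 (assume they go to the highest-value buyers). The demand price at Q = 117 is 593, so CS = ½ · [(651.5 - 238) + (593 - 238)] · 117 = 44957.25.
Change in consumer surplus = 44957.25 - 73712.25 = -28755.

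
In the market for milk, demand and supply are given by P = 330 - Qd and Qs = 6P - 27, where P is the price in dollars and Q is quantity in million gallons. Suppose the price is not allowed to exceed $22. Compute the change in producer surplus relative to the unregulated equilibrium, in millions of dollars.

Rearranging demand gives Qd = 330 - P. Setting quantity demanded equal to quantity supplied, 330 - P = 6P - 27, gives P* = 51 and Q* = 279.
Because the ceiling (22) lies below the market-clearing price, it is binding.
At P = 22: Qd = 330 - 22 = 308 and Qs = 6·22 - 27 = 105.
Producer surplus without the control is ½ · (51 - 4.5) · 279 = 6486.75.
With the ceiling, producers sell 105 units at 22, so PS = ½ · (22 - 4.5) · 105 = 918.75.
Change in producer surplus = 918.75 - 6486.75 = -5568.

-5568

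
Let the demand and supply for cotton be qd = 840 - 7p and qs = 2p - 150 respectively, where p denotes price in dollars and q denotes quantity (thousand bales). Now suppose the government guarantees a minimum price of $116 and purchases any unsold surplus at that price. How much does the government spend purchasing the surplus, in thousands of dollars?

6264

In a free market, 840 - 7p = 2p - 150 gives the equilibrium p* = 110, q* = 70.
Since 116 > 110, the floor is binding.
At p = 116: qd = 840 - 7·116 = 28 and qs = 2·116 - 150 = 82.
Surplus = qs - qd = 54.
Government expenditure = surplus × support price = 54 × 116 = 6264.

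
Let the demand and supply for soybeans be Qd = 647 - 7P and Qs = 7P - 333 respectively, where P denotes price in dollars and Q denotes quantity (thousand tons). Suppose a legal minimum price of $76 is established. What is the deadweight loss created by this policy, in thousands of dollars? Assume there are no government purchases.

Without the control the market clears where 647 - 7P = 7P - 333, i.e. P* = 70 and Q* = 157.
The floor of 76 is above the equilibrium price 70, so it binds.
At P = 76: Qd = 647 - 7·76 = 115 and Qs = 7·76 - 333 = 199.
Quantity traded falls to 115. At Q = 115 the demand price is (647 - 115)/7 = 76 and the supply price is (333 + 115)/7 = 64.
Deadweight loss = ½ · (76 - 64) · (157 - 115) = ½ · 12 · 42 = 252.

252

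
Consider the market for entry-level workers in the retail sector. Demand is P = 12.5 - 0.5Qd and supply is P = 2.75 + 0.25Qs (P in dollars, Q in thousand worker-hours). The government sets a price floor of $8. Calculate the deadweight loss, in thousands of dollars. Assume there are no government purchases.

Rearranging demand gives Qd = 25 - 2P; rearranging supply gives Qs = 4P - 11. Setting quantity demanded equal to quantity supplied, 25 - 2P = 4P - 11, gives P* = 6 and Q* = 13.
Since 8 > 6, the floor is binding.
At P = 8: Qd = 25 - 2·8 = 9 and Qs = 4·8 - 11 = 21.
Quantity traded falls to 9. At Q = 9 the demand price is (25 - 9)/2 = 8 and the supply price is (11 + 9)/4 = 5.
Deadweight loss = ½ · (8 - 5) · (13 - 9) = ½ · 3 · 4 = 6.

6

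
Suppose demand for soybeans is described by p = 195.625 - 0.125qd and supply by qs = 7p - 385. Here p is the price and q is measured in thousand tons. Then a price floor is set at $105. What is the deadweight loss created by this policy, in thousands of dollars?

0

Rearranging demand gives qd = 1565 - 8p. In a free market, 1565 - 8p = 7p - 385 gives the equilibrium p* = 130, q* = 525.
Since 105 is below p* = 130, the floor does not bind and the free-market outcome prevails.
Since the control does not bind, no trades are prevented and deadweight loss is zero.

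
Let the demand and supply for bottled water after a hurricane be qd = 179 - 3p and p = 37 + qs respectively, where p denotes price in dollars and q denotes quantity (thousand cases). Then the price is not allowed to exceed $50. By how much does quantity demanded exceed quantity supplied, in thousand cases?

16

Rearranging supply gives qs = p - 37. Equilibrium: 179 - 3p = p - 37, so 216 = 4p and p* = 54, q* = 17.
Because the ceiling (50) lies below the market-clearing price, it is binding.
At p = 50: qd = 179 - 3·50 = 29 and qs = 50 - 37 = 13.
Shortage = qd - qs = 29 - 13 = 16.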